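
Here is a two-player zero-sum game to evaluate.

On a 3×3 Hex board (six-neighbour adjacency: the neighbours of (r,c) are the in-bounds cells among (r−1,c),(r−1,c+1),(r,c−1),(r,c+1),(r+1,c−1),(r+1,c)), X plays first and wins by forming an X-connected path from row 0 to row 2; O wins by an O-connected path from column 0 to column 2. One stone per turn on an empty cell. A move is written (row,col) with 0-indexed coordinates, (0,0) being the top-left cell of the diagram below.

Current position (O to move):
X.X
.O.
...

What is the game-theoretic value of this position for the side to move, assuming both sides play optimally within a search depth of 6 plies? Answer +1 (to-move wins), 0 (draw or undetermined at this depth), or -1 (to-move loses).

[X.X/.O./...] O move#1: (0,1):-1/XOX/.O./..., (1,0):-1/X.X/OO./..., (1,2):+1/X.X/.OO/...*, (2,0):-1/X.X/.O./O.., (2,1):+1/X.X/.O./.O., (2,2):+1/X.X/.O./..O
[X.X/.OO/...] X move#2: (0,1):-1/XXX/.OO/...*, (1,0):-1/X.X/XOO/..., (2,0):-1/X.X/.OO/X.., (2,1):-1/X.X/.OO/.X., (2,2):-1/X.X/.OO/..X
[XXX/.OO/...] O move#3: (1,0):+1/XXX/OOO/...*, (2,0):+1/XXX/.OO/O.., (2,1):+1/XXX/.OO/.O., (2,2):+1/XXX/.OO/..O
[XXX/OOO/...] end (terminal -1, X#4); searched X.X/.O./... to 6

value(X.X/.O./..., O) = +1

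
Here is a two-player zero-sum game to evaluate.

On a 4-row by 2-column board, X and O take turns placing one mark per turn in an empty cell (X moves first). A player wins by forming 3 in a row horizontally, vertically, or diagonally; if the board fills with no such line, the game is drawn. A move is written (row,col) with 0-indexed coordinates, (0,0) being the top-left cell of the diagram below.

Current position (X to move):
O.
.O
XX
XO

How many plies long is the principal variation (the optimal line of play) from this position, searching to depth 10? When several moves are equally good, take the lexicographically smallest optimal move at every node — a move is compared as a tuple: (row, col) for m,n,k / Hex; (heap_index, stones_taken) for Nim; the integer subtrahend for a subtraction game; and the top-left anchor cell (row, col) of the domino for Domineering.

PV length from [O./.O/XX/XO]: 1 ply

p1 X@[O./.O/XX/XO]: (0,1)[OX/.O/XX/XO]+0 (1,0)[O./XO/XX/XO]+1*
p2 O@[O./XO/XX/XO] terminal -1; root [O./.O/XX/XO] d10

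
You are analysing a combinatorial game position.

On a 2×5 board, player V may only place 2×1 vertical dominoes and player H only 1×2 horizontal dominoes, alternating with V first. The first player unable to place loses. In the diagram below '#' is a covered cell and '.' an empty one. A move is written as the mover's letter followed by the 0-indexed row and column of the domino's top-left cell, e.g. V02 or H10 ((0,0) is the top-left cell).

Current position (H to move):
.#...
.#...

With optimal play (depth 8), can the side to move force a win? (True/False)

p1 H@[.#.../.#...]: H02[.###./.#...]-1* H03[.#.##/.#...]-1 H12[.#.../.###.]-1 H13[.#.../.#.##]-1
p2 V@[.###./.#...]: V00[####./##...]-1 V04[.####/.#..#]+1*
p3 H@[.####/.#..#]: H12[.####/.####]-1*
p4 V@[.####/.####]: V00[#####/#####]+1*
p5 H@[#####/#####] terminal -1; root [.#.../.#...] d8

H winning at [.#.../.#...]: False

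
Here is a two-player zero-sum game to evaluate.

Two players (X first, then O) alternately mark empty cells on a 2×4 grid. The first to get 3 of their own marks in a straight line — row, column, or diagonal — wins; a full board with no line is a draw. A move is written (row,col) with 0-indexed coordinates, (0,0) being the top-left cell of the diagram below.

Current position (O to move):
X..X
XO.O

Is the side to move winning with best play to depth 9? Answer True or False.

O winning at [X..X/XO.O]: True

p1 O@[X..X/XO.O]: (0,1)[XO.X/XO.O]+0 (0,2)[X.OX/XO.O]+0 (1,2)[X..X/XOOO]+1*
p2 X@[X..X/XOOO] terminal -1; root [X..X/XO.O] d9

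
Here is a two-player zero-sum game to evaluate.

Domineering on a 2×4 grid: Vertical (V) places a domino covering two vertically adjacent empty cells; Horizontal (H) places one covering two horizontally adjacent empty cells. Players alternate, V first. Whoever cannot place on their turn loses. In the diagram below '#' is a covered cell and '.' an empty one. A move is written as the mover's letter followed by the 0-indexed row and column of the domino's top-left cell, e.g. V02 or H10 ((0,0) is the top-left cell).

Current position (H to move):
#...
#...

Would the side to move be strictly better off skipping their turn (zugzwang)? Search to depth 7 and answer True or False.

ply 1, H at #.../#... | H01=+1→###./#...*; H02=+1→#.##/#...; H11=+1→#.../###.; H12=+1→#.../#.##
ply 2, V at ###./#... | V03=-1→####/#..#*
ply 3, H at ####/#..# | H11=+1→####/####*
ply 4: ####/#### is terminal -1 (V); from #.../#... depth 7
suppose H passes — search the same position with V to move:
pass> ply 1, V at #.../#... | V01=-1→##../##..; V02=+1→#.#./#.#.*; V03=-1→#..#/#..#
pass> ply 2: #.#./#.#. is terminal -1 (H); from #.../#... depth 7
for H: play +1, pass -1

zugzwang(#.../#..., H) = False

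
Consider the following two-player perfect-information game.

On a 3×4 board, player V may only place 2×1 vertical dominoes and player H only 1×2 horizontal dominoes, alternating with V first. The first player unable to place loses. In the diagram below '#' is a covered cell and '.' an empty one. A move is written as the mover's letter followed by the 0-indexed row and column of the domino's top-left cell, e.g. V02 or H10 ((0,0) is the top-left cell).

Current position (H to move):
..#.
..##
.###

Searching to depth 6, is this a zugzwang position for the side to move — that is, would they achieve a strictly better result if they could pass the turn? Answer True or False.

p1 H@[..#./..##/.###]: H00[###./..##/.###]-1 H10[..#./####/.###]+1*
p2 V@[..#./####/.###] terminal -1; root [..#./..##/.###] d6
suppose H passes — search the same position with V to move:
pass> p1 V@[..#./..##/.###]: V00[#.#./#.##/.###]+1* V01[.##./.###/.###]+1 V10[..#./#.##/####]-1
pass> p2 H@[#.#./#.##/.###] terminal -1; root [..#./..##/.###] d6
for H: play +1, pass -1

zugzwang(..#./..##/.###, H) = False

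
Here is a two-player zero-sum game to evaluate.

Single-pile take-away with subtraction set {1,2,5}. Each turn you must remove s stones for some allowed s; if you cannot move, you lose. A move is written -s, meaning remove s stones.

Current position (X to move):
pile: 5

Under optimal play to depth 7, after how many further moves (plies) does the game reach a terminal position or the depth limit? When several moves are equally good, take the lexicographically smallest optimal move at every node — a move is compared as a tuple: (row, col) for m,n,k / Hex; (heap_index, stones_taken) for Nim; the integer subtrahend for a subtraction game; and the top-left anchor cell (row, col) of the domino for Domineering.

PV length from [5]: 3 plies

ply 1, X at 5 | -1=-1→4; -2=+1→3*; -5=+1→0
ply 2, O at 3 | -1=-1→2*; -2=-1→1
ply 3, X at 2 | -1=-1→1; -2=+1→0*
ply 4: 0 is terminal -1 (O); from 5 depth 7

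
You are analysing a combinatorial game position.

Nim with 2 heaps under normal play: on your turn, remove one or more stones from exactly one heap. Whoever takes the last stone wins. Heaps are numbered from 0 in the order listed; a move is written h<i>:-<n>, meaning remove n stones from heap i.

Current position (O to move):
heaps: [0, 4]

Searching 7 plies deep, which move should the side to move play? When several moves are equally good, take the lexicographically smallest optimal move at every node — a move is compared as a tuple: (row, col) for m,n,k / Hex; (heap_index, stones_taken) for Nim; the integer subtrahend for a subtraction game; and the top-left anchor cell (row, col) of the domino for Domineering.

p1 O@[(0,4)]: h1:-1[(0,3)]-1 h1:-2[(0,2)]-1 h1:-3[(0,1)]-1 h1:-4[(0,0)]+1*
p2 X@[(0,0)] terminal -1; root [(0,4)] d7

O's best at [(0,4)]: h1:-4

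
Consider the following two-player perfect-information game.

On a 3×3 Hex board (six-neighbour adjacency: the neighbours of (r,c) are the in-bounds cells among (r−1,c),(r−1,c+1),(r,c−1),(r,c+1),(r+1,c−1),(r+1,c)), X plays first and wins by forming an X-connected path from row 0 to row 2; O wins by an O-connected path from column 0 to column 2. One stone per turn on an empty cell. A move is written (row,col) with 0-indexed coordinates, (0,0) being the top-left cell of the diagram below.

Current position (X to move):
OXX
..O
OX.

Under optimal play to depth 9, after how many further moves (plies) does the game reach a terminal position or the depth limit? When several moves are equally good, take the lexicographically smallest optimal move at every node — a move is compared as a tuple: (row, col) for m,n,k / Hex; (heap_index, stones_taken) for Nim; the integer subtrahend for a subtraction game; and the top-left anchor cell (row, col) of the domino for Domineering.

p1 X@[OXX/..O/OX.]: (1,0)[OXX/X.O/OX.]-1 (1,1)[OXX/.XO/OX.]+1* (2,2)[OXX/..O/OXX]-1
p2 O@[OXX/.XO/OX.] terminal -1; root [OXX/..O/OX.] d9

PV length from [OXX/..O/OX.]: 1 ply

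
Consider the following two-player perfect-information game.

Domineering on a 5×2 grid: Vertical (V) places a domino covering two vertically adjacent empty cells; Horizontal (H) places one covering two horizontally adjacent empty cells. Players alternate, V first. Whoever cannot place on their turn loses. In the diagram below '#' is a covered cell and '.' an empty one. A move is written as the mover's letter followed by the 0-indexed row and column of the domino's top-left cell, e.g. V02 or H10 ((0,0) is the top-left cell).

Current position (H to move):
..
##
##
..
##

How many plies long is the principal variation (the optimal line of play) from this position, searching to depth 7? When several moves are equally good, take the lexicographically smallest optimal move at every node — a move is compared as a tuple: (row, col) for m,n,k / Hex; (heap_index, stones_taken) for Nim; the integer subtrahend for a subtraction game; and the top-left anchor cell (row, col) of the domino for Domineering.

ply 1, H at ../##/##/../## | H00=+1→##/##/##/../##*; H30=+1→../##/##/##/##
ply 2: ##/##/##/../## is terminal -1 (V); from ../##/##/../## depth 7

PV length from [../##/##/../##]: 1 ply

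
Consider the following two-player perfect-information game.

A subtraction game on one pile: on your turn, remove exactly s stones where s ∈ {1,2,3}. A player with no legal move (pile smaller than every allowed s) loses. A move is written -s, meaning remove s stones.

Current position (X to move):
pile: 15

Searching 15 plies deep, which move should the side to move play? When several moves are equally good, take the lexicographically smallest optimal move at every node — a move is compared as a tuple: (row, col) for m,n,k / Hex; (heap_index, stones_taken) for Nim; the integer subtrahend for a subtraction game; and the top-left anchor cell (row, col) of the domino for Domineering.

X's best at [15]: -3

p1 X@[15]: -1[14]-1 -2[13]-1 -3[12]+1*
p2 O@[12]: -1[11]-1* -2[10]-1 -3[9]-1
p3 X@[11]: -1[10]-1 -2[9]-1 -3[8]+1*
p4 O@[8]: -1[7]-1* -2[6]-1 -3[5]-1
p5 X@[7]: -1[6]-1 -2[5]-1 -3[4]+1*
p6 O@[4]: -1[3]-1* -2[2]-1 -3[1]-1
p7 X@[3]: -1[2]-1 -2[1]-1 -3[0]+1*
p8 O@[0] terminal -1; root [15] d15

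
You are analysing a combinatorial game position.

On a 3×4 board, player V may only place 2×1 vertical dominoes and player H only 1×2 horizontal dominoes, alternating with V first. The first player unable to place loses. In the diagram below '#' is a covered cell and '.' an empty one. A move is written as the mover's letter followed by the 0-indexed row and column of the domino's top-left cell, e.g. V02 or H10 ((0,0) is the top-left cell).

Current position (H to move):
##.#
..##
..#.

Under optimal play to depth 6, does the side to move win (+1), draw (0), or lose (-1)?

p1 H@[##.#/..##/..#.]: H10[##.#/####/..#.]+1* H20[##.#/..##/###.]+1
p2 V@[##.#/####/..#.] terminal -1; root [##.#/..##/..#.] d6

value(##.#/..##/..#., H) = +1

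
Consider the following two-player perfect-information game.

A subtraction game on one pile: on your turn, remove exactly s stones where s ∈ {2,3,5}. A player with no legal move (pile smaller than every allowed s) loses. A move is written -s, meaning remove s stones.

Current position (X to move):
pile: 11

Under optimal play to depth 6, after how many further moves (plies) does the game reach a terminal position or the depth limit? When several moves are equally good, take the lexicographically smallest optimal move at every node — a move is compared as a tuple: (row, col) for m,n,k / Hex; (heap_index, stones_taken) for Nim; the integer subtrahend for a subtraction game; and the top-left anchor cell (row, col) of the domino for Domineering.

PV length from [11]: 3 plies

p1 X@[11]: -2[9]-1 -3[8]+1* -5[6]-1
p2 O@[8]: -2[6]-1* -3[5]-1 -5[3]-1
p3 X@[6]: -2[4]-1 -3[3]-1 -5[1]+1*
p4 O@[1] terminal -1; root [11] d6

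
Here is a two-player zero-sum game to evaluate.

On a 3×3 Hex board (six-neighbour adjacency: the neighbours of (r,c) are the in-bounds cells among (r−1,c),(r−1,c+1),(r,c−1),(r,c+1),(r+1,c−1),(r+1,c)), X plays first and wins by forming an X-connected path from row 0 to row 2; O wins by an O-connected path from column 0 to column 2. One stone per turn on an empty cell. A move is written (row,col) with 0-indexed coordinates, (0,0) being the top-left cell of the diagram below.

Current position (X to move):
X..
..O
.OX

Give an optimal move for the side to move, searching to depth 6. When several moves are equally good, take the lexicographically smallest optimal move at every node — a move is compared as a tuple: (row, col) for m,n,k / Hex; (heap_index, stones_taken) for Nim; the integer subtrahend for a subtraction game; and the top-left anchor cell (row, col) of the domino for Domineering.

[X../..O/.OX] X move#1: (0,1):-1/XX./..O/.OX, (0,2):-1/X.X/..O/.OX, (1,0):-1/X../X.O/.OX, (1,1):-1/X../.XO/.OX, (2,0):+1/X../..O/XOX*
[X../..O/XOX] O move#2: (0,1):-1/XO./..O/XOX*, (0,2):-1/X.O/..O/XOX, (1,0):-1/X../O.O/XOX, (1,1):-1/X../.OO/XOX
[XO./..O/XOX] X move#3: (0,2):+1/XOX/..O/XOX*, (1,0):+1/XO./X.O/XOX, (1,1):+1/XO./.XO/XOX
[XOX/..O/XOX] O move#4: (1,0):-1/XOX/O.O/XOX*, (1,1):-1/XOX/.OO/XOX
[XOX/O.O/XOX] X move#5: (1,1):+1/XOX/OXO/XOX*
[XOX/OXO/XOX] end (terminal -1, O#6); searched X../..O/.OX to 6

X's best at [X../..O/.OX]: (2,0)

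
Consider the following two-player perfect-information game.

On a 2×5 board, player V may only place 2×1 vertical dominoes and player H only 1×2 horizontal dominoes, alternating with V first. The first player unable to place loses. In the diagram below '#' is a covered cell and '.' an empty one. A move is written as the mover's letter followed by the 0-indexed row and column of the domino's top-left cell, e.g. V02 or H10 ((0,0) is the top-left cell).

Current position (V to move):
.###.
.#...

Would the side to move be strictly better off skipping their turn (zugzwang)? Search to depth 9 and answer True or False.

zugzwang(.###./.#..., V) = False

[.###./.#...] V move#1: V00:-1/####./##..., V04:+1/.####/.#..#*
[.####/.#..#] H move#2: H12:-1/.####/.####*
[.####/.####] V move#3: V00:+1/#####/#####*
[#####/#####] end (terminal -1, H#4); searched .###./.#... to 9
suppose V passes — search the same position with H to move:
pass> [.###./.#...] H move#1: H12:-1/.###./.###.*, H13:-1/.###./.#.##
pass> [.###./.###.] V move#2: V00:+1/####./####.*, V04:+1/.####/.####
pass> [####./####.] end (terminal -1, H#3); searched .###./.#... to 9
for V: play +1, pass +1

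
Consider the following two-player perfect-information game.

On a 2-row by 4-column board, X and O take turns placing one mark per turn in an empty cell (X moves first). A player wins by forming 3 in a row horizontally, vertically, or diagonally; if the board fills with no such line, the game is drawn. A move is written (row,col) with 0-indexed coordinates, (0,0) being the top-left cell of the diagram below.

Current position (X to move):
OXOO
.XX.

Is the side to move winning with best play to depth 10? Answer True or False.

X winning at [OXOO/.XX.]: True

[OXOO/.XX.] X move#1: (1,0):+1/OXOO/XXX.*, (1,3):+1/OXOO/.XXX
[OXOO/XXX.] end (terminal -1, O#2); searched OXOO/.XX. to 10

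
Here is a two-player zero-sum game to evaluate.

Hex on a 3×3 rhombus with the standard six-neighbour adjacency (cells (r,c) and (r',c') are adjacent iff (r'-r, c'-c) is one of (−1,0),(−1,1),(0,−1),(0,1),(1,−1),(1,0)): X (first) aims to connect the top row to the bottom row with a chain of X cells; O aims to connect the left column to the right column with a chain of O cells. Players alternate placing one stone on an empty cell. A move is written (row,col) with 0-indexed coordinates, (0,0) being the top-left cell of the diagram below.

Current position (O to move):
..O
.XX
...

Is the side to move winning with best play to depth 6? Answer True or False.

ply 1, O at ..O/.XX/... | (0,0)=-1→O.O/.XX/...; (0,1)=+1→.OO/.XX/...*; (1,0)=-1→..O/OXX/...; (2,0)=-1→..O/.XX/O..; (2,1)=-1→..O/.XX/.O.; (2,2)=-1→..O/.XX/..O
ply 2, X at .OO/.XX/... | (0,0)=-1→XOO/.XX/...*; (1,0)=-1→.OO/XXX/...; (2,0)=-1→.OO/.XX/X..; (2,1)=-1→.OO/.XX/.X.; (2,2)=-1→.OO/.XX/..X
ply 3, O at XOO/.XX/... | (1,0)=+1→XOO/OXX/...*; (2,0)=-1→XOO/.XX/O..; (2,1)=-1→XOO/.XX/.O.; (2,2)=-1→XOO/.XX/..O
ply 4: XOO/OXX/... is terminal -1 (X); from ..O/.XX/... depth 6

O winning at [..O/.XX/...]: True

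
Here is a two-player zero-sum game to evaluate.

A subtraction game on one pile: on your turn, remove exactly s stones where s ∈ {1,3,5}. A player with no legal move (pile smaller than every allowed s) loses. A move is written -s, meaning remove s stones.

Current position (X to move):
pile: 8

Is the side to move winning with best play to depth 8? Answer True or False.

X winning at [8]: False

p1 X@[8]: -1[7]-1* -3[5]-1 -5[3]-1
p2 O@[7]: -1[6]+1* -3[4]+1 -5[2]+1
p3 X@[6]: -1[5]-1* -3[3]-1 -5[1]-1
p4 O@[5]: -1[4]+1* -3[2]+1 -5[0]+1
p5 X@[4]: -1[3]-1* -3[1]-1
p6 O@[3]: -1[2]+1* -3[0]+1
p7 X@[2]: -1[1]-1*
p8 O@[1]: -1[0]+1*
p9 X@[0] terminal -1; root [8] d8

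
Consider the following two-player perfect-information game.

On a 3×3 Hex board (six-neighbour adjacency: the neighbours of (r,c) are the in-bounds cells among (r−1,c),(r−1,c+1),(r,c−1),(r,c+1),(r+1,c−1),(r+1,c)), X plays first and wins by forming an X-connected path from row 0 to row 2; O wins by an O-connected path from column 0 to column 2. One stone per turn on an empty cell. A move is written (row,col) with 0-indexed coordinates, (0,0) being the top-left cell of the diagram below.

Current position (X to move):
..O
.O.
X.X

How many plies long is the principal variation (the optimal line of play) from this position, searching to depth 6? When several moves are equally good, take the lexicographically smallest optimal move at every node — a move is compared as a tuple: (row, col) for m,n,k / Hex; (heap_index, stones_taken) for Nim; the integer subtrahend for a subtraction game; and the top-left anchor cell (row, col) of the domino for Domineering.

PV length from [..O/.O./X.X]: 3 plies

p1 X@[..O/.O./X.X]: (0,0)[X.O/.O./X.X]-1 (0,1)[.XO/.O./X.X]-1 (1,0)[..O/XO./X.X]+1* (1,2)[..O/.OX/X.X]-1 (2,1)[..O/.O./XXX]-1
p2 O@[..O/XO./X.X]: (0,0)[O.O/XO./X.X]-1* (0,1)[.OO/XO./X.X]-1 (1,2)[..O/XOO/X.X]-1 (2,1)[..O/XO./XOX]-1
p3 X@[O.O/XO./X.X]: (0,1)[OXO/XO./X.X]+1* (1,2)[O.O/XOX/X.X]-1 (2,1)[O.O/XO./XXX]-1
p4 O@[OXO/XO./X.X] terminal -1; root [..O/.O./X.X] d6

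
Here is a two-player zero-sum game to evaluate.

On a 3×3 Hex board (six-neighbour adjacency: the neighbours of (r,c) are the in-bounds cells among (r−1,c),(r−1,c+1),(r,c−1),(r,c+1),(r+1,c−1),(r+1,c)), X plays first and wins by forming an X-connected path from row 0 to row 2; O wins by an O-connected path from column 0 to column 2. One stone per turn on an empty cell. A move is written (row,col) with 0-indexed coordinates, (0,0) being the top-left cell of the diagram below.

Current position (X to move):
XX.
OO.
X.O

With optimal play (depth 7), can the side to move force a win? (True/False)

ply 1, X at XX./OO./X.O | (0,2)=-1→XXX/OO./X.O*; (1,2)=-1→XX./OOX/X.O; (2,1)=-1→XX./OO./XXO
ply 2, O at XXX/OO./X.O | (1,2)=+1→XXX/OOO/X.O*; (2,1)=+1→XXX/OO./XOO
ply 3: XXX/OOO/X.O is terminal -1 (X); from XX./OO./X.O depth 7

X winning at [XX./OO./X.O]: False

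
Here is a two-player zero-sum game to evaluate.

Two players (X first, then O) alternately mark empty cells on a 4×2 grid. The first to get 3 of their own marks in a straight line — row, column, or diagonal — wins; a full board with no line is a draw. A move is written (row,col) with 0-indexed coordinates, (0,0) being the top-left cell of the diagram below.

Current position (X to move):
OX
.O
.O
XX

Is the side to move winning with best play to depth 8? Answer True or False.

ply 1, X at OX/.O/.O/XX | (1,0)=+0→OX/XO/.O/XX*; (2,0)=+0→OX/.O/XO/XX
ply 2, O at OX/XO/.O/XX | (2,0)=+0→OX/XO/OO/XX*
ply 3: OX/XO/OO/XX is terminal +0 (X); from OX/.O/.O/XX depth 8

X winning at [OX/.O/.O/XX]: False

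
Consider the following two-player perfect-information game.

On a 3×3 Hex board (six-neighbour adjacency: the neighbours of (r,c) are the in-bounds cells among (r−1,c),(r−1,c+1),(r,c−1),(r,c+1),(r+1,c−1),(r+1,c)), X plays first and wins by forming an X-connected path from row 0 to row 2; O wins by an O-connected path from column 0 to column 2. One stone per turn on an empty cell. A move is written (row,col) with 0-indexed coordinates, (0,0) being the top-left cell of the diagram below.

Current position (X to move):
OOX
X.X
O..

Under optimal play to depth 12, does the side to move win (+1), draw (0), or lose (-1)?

ply 1, X at OOX/X.X/O.. | (1,1)=+1→OOX/XXX/O..*; (2,1)=+1→OOX/X.X/OX.; (2,2)=+1→OOX/X.X/O.X
ply 2, O at OOX/XXX/O.. | (2,1)=-1→OOX/XXX/OO.*; (2,2)=-1→OOX/XXX/O.O
ply 3, X at OOX/XXX/OO. | (2,2)=+1→OOX/XXX/OOX*
ply 4: OOX/XXX/OOX is terminal -1 (O); from OOX/X.X/O.. depth 12

value(OOX/X.X/O.., X) = +1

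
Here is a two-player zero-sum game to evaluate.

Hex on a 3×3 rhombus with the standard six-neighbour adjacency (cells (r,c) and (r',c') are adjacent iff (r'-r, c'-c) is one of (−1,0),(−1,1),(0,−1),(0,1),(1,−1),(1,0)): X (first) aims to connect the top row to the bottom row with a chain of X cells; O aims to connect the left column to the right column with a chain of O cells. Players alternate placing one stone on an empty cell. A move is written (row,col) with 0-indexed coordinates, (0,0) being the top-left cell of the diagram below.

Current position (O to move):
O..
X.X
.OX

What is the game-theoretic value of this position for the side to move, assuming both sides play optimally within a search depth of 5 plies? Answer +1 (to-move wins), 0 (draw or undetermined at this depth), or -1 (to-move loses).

value(O../X.X/.OX, O) = -1

[O../X.X/.OX] O move#1: (0,1):-1/OO./X.X/.OX*, (0,2):-1/O.O/X.X/.OX, (1,1):-1/O../XOX/.OX, (2,0):-1/O../X.X/OOX
[OO./X.X/.OX] X move#2: (0,2):+1/OOX/X.X/.OX*, (1,1):-1/OO./XXX/.OX, (2,0):-1/OO./X.X/XOX
[OOX/X.X/.OX] end (terminal -1, O#3); searched O../X.X/.OX to 5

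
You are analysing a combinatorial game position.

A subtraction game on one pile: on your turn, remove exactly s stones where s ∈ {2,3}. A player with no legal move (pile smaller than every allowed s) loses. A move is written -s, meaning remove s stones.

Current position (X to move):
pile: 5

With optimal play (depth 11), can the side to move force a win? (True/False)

X winning at [5]: False

p1 X@[5]: -2[3]-1* -3[2]-1
p2 O@[3]: -2[1]+1* -3[0]+1
p3 X@[1] terminal -1; root [5] d11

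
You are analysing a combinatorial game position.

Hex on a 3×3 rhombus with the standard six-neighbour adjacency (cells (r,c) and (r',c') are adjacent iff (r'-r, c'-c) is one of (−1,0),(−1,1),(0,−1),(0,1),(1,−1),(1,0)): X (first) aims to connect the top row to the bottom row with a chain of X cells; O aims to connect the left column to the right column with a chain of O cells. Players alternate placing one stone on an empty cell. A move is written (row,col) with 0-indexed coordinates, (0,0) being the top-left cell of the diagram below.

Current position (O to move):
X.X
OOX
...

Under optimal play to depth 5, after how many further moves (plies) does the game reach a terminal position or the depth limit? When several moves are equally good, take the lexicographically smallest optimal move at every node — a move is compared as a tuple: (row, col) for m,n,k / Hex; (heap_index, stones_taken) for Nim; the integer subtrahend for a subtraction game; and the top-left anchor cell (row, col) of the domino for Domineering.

PV length from [X.X/OOX/...]: 4 plies

ply 1, O at X.X/OOX/... | (0,1)=-1→XOX/OOX/...*; (2,0)=-1→X.X/OOX/O..; (2,1)=-1→X.X/OOX/.O.; (2,2)=-1→X.X/OOX/..O
ply 2, X at XOX/OOX/... | (2,0)=+1→XOX/OOX/X..*; (2,1)=+1→XOX/OOX/.X.; (2,2)=+1→XOX/OOX/..X
ply 3, O at XOX/OOX/X.. | (2,1)=-1→XOX/OOX/XO.*; (2,2)=-1→XOX/OOX/X.O
ply 4, X at XOX/OOX/XO. | (2,2)=+1→XOX/OOX/XOX*
ply 5: XOX/OOX/XOX is terminal -1 (O); from X.X/OOX/... depth 5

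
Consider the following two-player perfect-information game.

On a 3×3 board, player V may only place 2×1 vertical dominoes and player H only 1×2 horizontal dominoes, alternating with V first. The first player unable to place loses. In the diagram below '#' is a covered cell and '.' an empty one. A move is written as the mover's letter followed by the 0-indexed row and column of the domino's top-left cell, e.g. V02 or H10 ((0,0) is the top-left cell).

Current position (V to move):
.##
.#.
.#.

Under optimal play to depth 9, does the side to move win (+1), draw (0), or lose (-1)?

p1 V@[.##/.#./.#.]: V00[###/##./.#.]+1* V10[.##/##./##.]+1 V12[.##/.##/.##]+1
p2 H@[###/##./.#.] terminal -1; root [.##/.#./.#.] d9

value(.##/.#./.#., V) = +1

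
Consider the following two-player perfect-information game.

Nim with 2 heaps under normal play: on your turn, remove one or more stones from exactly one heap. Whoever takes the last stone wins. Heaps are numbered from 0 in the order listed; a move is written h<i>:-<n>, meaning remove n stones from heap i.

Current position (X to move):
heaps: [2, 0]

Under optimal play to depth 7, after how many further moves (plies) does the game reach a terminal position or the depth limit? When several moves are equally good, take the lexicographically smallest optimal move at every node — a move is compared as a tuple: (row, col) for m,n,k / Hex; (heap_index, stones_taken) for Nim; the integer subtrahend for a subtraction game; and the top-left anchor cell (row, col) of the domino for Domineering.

PV length from [(2,0)]: 1 ply

ply 1, X at (2,0) | h0:-1=-1→(1,0); h0:-2=+1→(0,0)*
ply 2: (0,0) is terminal -1 (O); from (2,0) depth 7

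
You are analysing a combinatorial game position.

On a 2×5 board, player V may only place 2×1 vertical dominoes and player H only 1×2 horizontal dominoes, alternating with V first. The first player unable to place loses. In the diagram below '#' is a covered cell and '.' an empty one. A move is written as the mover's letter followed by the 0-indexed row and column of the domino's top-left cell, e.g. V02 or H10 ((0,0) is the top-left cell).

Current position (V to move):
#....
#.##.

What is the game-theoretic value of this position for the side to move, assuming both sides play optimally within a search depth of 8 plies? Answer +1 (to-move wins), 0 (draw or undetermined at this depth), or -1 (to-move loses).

value(#..../#.##., V) = -1

ply 1, V at #..../#.##. | V01=-1→##.../####.*; V04=-1→#...#/#.###
ply 2, H at ##.../####. | H02=-1→####./####.; H03=+1→##.##/####.*
ply 3: ##.##/####. is terminal -1 (V); from #..../#.##. depth 8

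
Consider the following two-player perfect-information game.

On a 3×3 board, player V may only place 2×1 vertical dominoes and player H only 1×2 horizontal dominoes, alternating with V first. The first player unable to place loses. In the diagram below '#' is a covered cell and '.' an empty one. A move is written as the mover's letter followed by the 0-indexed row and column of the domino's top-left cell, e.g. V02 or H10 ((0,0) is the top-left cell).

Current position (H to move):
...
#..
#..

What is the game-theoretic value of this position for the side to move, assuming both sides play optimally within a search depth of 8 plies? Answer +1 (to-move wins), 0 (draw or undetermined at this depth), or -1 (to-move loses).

value(.../#../#.., H) = +1

ply 1, H at .../#../#.. | H00=-1→##./#../#..; H01=-1→.##/#../#..; H11=+1→.../###/#..*; H21=-1→.../#../###
ply 2: .../###/#.. is terminal -1 (V); from .../#../#.. depth 8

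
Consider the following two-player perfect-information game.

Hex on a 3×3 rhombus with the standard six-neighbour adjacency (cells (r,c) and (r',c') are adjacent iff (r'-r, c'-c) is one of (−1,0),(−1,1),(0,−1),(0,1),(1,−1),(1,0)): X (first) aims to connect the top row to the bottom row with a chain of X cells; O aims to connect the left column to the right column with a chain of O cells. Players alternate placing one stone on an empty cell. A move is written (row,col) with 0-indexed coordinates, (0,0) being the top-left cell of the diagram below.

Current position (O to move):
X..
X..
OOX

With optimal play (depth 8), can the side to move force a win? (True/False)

O winning at [X../X../OOX]: True

ply 1, O at X../X../OOX | (0,1)=-1→XO./X../OOX; (0,2)=+1→X.O/X../OOX*; (1,1)=+1→X../XO./OOX; (1,2)=+1→X../X.O/OOX
ply 2, X at X.O/X../OOX | (0,1)=-1→XXO/X../OOX*; (1,1)=-1→X.O/XX./OOX; (1,2)=-1→X.O/X.X/OOX
ply 3, O at XXO/X../OOX | (1,1)=+1→XXO/XO./OOX*; (1,2)=+1→XXO/X.O/OOX
ply 4: XXO/XO./OOX is terminal -1 (X); from X../X../OOX depth 8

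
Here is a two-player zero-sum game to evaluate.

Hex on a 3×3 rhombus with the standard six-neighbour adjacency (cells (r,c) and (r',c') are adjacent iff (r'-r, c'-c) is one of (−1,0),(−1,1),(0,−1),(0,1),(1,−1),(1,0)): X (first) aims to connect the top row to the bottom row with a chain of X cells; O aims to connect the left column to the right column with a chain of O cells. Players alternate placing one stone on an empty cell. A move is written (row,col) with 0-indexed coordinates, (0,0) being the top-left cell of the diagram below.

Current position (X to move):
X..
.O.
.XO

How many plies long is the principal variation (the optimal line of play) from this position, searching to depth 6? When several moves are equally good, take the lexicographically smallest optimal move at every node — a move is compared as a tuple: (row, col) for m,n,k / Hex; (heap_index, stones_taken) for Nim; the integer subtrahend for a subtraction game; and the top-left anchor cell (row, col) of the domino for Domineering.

[X../.O./.XO] X move#1: (0,1):-1/XX./.O./.XO*, (0,2):-1/X.X/.O./.XO, (1,0):-1/X../XO./.XO, (1,2):-1/X../.OX/.XO, (2,0):-1/X../.O./XXO
[XX./.O./.XO] O move#2: (0,2):+1/XXO/.O./.XO*, (1,0):+1/XX./OO./.XO, (1,2):+1/XX./.OO/.XO, (2,0):+1/XX./.O./OXO
[XXO/.O./.XO] X move#3: (1,0):-1/XXO/XO./.XO*, (1,2):-1/XXO/.OX/.XO, (2,0):-1/XXO/.O./XXO
[XXO/XO./.XO] O move#4: (1,2):-1/XXO/XOO/.XO, (2,0):+1/XXO/XO./OXO*
[XXO/XO./OXO] end (terminal -1, X#5); searched X../.O./.XO to 6

PV length from [X../.O./.XO]: 4 plies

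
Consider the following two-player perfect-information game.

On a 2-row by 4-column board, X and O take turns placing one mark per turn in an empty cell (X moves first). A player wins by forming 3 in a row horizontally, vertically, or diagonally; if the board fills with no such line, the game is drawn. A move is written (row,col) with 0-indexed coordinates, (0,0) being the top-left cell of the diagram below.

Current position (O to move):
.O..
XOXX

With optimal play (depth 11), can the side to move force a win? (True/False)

O winning at [.O../XOXX]: True

p1 O@[.O../XOXX]: (0,0)[OO../XOXX]+0 (0,2)[.OO./XOXX]+1* (0,3)[.O.O/XOXX]+0
p2 X@[.OO./XOXX]: (0,0)[XOO./XOXX]-1* (0,3)[.OOX/XOXX]-1
p3 O@[XOO./XOXX]: (0,3)[XOOO/XOXX]+1*
p4 X@[XOOO/XOXX] terminal -1; root [.O../XOXX] d11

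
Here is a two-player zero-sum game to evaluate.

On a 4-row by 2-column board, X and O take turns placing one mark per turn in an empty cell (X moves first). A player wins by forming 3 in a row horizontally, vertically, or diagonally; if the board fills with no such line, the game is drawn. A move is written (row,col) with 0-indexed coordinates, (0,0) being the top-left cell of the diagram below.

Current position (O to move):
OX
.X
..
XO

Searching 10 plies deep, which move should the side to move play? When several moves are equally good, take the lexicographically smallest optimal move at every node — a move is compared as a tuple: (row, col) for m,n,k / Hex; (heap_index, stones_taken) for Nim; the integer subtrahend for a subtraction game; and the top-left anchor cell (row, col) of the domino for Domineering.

[OX/.X/../XO] O move#1: (1,0):-1/OX/OX/../XO, (2,0):-1/OX/.X/O./XO, (2,1):+0/OX/.X/.O/XO*
[OX/.X/.O/XO] X move#2: (1,0):+0/OX/XX/.O/XO*, (2,0):+0/OX/.X/XO/XO
[OX/XX/.O/XO] O move#3: (2,0):+0/OX/XX/OO/XO*
[OX/XX/OO/XO] end (terminal +0, X#4); searched OX/.X/../XO to 10

O's best at [OX/.X/../XO]: (2,1)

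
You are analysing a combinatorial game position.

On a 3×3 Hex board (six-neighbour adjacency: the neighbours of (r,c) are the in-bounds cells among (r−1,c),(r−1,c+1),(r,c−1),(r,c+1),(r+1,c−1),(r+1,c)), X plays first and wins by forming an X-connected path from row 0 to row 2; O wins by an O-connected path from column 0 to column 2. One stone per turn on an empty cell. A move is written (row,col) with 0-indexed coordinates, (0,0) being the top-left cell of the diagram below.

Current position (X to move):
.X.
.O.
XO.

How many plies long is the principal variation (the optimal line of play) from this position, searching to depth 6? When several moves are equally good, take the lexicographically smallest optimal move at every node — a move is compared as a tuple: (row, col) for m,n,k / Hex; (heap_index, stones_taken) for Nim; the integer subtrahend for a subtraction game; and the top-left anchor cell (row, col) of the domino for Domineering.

PV length from [.X./.O./XO.]: 1 ply

ply 1, X at .X./.O./XO. | (0,0)=-1→XX./.O./XO.; (0,2)=-1→.XX/.O./XO.; (1,0)=+1→.X./XO./XO.*; (1,2)=-1→.X./.OX/XO.; (2,2)=-1→.X./.O./XOX
ply 2: .X./XO./XO. is terminal -1 (O); from .X./.O./XO. depth 6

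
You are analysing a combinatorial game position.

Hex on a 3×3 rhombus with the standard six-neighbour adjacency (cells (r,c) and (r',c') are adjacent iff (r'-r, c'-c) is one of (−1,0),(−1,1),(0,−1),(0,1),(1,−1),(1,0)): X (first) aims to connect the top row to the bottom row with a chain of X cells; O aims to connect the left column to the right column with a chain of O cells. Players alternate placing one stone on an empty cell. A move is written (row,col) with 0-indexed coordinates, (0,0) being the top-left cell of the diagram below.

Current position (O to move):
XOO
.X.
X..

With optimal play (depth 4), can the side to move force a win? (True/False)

O winning at [XOO/.X./X..]: True

p1 O@[XOO/.X./X..]: (1,0)[XOO/OX./X..]+1* (1,2)[XOO/.XO/X..]-1 (2,1)[XOO/.X./XO.]-1 (2,2)[XOO/.X./X.O]-1
p2 X@[XOO/OX./X..] terminal -1; root [XOO/.X./X..] d4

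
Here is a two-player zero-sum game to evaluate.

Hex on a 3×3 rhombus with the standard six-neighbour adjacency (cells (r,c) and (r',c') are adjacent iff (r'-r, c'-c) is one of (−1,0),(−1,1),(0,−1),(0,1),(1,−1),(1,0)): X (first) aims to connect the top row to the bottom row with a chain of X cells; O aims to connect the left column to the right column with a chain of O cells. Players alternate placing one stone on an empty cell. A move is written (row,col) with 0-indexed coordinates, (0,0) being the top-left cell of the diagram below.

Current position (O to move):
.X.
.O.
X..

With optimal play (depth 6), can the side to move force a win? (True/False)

[.X./.O./X..] O move#1: (0,0):-1/OX./.O./X.., (0,2):-1/.XO/.O./X.., (1,0):+1/.X./OO./X..*, (1,2):-1/.X./.OO/X.., (2,1):-1/.X./.O./XO., (2,2):-1/.X./.O./X.O
[.X./OO./X..] X move#2: (0,0):-1/XX./OO./X..*, (0,2):-1/.XX/OO./X.., (1,2):-1/.X./OOX/X.., (2,1):-1/.X./OO./XX., (2,2):-1/.X./OO./X.X
[XX./OO./X..] O move#3: (0,2):+1/XXO/OO./X..*, (1,2):+1/XX./OOO/X.., (2,1):+1/XX./OO./XO., (2,2):+1/XX./OO./X.O
[XXO/OO./X..] end (terminal -1, X#4); searched .X./.O./X.. to 6

O winning at [.X./.O./X..]: True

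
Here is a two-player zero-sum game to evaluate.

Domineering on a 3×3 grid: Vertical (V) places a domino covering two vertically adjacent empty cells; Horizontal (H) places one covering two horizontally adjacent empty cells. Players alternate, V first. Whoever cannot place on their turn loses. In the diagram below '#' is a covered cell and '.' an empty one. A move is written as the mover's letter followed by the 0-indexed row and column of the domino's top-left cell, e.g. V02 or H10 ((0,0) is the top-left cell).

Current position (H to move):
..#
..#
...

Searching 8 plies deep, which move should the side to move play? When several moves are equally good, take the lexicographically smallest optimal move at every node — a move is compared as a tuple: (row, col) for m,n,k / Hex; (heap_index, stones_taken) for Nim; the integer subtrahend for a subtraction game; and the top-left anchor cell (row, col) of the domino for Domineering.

H's best at [..#/..#/...]: H10

ply 1, H at ..#/..#/... | H00=-1→###/..#/...; H10=+1→..#/###/...*; H20=-1→..#/..#/##.; H21=-1→..#/..#/.##
ply 2: ..#/###/... is terminal -1 (V); from ..#/..#/... depth 8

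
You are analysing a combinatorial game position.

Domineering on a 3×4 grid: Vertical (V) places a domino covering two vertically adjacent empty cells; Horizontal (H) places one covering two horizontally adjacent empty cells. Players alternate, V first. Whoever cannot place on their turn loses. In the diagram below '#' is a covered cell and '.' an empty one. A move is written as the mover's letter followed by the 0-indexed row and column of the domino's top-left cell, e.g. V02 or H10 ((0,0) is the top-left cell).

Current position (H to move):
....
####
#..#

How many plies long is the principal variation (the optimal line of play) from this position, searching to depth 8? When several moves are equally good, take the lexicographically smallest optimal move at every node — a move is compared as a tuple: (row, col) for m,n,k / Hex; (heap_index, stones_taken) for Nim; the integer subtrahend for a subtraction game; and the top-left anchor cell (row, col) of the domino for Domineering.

p1 H@[..../####/#..#]: H00[##../####/#..#]+1* H01[.##./####/#..#]+1 H02[..##/####/#..#]+1 H21[..../####/####]+1
p2 V@[##../####/#..#] terminal -1; root [..../####/#..#] d8

PV length from [..../####/#..#]: 1 ply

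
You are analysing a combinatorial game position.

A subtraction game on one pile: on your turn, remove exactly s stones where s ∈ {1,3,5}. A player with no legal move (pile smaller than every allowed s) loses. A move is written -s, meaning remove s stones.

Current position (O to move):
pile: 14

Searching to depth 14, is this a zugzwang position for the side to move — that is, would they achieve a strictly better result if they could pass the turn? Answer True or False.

[14] O move#1: -1:-1/13*, -3:-1/11, -5:-1/9
[13] X move#2: -1:+1/12*, -3:+1/10, -5:+1/8
[12] O move#3: -1:-1/11*, -3:-1/9, -5:-1/7
[11] X move#4: -1:+1/10*, -3:+1/8, -5:+1/6
[10] O move#5: -1:-1/9*, -3:-1/7, -5:-1/5
[9] X move#6: -1:+1/8*, -3:+1/6, -5:+1/4
[8] O move#7: -1:-1/7*, -3:-1/5, -5:-1/3
[7] X move#8: -1:+1/6*, -3:+1/4, -5:+1/2
[6] O move#9: -1:-1/5*, -3:-1/3, -5:-1/1
[5] X move#10: -1:+1/4*, -3:+1/2, -5:+1/0
[4] O move#11: -1:-1/3*, -3:-1/1
[3] X move#12: -1:+1/2*, -3:+1/0
[2] O move#13: -1:-1/1*
[1] X move#14: -1:+1/0*
[0] end (terminal -1, O#15); searched 14 to 14
if O skipped the turn, X would face:
~ [14] X move#1: -1:-1/13*, -3:-1/11, -5:-1/9
~ [13] O move#2: -1:+1/12*, -3:+1/10, -5:+1/8
~ [12] X move#3: -1:-1/11*, -3:-1/9, -5:-1/7
~ [11] O move#4: -1:+1/10*, -3:+1/8, -5:+1/6
~ [10] X move#5: -1:-1/9*, -3:-1/7, -5:-1/5
~ [9] O move#6: -1:+1/8*, -3:+1/6, -5:+1/4
~ [8] X move#7: -1:-1/7*, -3:-1/5, -5:-1/3
~ [7] O move#8: -1:+1/6*, -3:+1/4, -5:+1/2
~ [6] X move#9: -1:-1/5*, -3:-1/3, -5:-1/1
~ [5] O move#10: -1:+1/4*, -3:+1/2, -5:+1/0
~ [4] X move#11: -1:-1/3*, -3:-1/1
~ [3] O move#12: -1:+1/2*, -3:+1/0
~ [2] X move#13: -1:-1/1*
~ [1] O move#14: -1:+1/0*
~ [0] end (terminal -1, X#15); searched 14 to 14
compare (O): move=-1 vs pass=+1

zugzwang(14, O) = True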